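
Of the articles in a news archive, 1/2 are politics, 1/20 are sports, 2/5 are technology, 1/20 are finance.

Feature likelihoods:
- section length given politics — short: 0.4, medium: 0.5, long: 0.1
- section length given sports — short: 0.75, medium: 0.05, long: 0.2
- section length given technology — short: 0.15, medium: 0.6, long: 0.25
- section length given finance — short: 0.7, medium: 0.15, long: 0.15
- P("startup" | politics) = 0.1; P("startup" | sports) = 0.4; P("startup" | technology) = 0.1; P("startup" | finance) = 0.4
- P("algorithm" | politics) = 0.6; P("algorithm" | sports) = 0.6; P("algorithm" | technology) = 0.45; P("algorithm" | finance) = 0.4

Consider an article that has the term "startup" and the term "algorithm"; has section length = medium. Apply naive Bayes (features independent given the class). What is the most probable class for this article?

politics

politics: 0.5 × 0.5 × 0.1 × 0.6 = 0.015
sports: 0.05 × 0.05 × 0.4 × 0.6 = 0.0006
technology: 0.4 × 0.6 × 0.1 × 0.45 = 0.0108
finance: 0.05 × 0.15 × 0.4 × 0.4 = 0.0012
Highest score → politics.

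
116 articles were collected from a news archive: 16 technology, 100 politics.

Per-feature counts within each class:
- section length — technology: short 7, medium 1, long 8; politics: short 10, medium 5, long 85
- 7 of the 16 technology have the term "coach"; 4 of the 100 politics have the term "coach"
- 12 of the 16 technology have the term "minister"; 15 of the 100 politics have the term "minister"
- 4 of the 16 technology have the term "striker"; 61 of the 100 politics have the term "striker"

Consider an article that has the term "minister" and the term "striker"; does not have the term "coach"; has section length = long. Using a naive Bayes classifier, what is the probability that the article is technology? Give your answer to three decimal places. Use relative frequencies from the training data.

0.102

technology: (16/116) × (8/16) × (9/16) × (12/16) × (4/16) ≈ 0.00727371
politics: (100/116) × (85/100) × (96/100) × (15/100) × (61/100) ≈ 0.0643655
P(technology | x) = 0.00727371 / 0.07163921 ≈ 0.102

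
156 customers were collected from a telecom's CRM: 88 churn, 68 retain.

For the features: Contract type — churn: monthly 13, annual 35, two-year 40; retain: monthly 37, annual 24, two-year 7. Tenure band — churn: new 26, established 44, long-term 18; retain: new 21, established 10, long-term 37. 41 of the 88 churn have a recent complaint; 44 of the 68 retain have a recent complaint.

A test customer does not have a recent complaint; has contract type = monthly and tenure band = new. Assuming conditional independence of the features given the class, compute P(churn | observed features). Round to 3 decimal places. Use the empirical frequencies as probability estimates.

0.337

churn: (88/156) × (13/88) × (26/88) × (47/88) ≈ 0.01315
retain: (68/156) × (37/68) × (21/68) × (24/68) ≈ 0.0258517
P(churn | x) = 0.01315 / 0.0390017 ≈ 0.337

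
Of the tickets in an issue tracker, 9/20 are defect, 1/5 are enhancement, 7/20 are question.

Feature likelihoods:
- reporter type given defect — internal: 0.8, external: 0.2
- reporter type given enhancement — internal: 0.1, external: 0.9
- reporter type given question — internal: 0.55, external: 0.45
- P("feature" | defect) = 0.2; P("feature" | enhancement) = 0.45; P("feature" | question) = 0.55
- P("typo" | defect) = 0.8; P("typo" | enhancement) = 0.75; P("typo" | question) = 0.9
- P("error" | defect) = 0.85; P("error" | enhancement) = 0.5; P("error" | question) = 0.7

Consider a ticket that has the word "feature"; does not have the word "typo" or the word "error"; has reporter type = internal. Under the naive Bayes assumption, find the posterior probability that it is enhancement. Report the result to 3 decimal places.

defect: 0.45 × 0.8 × 0.2 × (1−0.8) × (1−0.85) = 0.00216
enhancement: 0.2 × 0.1 × 0.45 × (1−0.75) × (1−0.5) = 0.001125
question: 0.35 × 0.55 × 0.55 × (1−0.9) × (1−0.7) = 0.00317625
P(enhancement | x) = 0.001125 / 0.00646125 ≈ 0.174

0.174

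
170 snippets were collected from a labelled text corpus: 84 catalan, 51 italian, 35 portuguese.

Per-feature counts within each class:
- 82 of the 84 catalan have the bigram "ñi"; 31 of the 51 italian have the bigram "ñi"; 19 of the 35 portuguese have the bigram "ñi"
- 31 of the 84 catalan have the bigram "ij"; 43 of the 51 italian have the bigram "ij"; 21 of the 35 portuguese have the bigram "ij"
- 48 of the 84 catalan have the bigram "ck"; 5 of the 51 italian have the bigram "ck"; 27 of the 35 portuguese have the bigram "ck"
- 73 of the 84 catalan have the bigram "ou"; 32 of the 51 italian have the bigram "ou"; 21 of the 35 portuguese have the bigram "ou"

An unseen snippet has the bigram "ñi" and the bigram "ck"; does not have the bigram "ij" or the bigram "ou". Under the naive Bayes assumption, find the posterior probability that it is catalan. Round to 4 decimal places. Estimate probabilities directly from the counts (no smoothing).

catalan: (84/170) × (82/84) × (53/84) × (48/84) × (11/84) ≈ 0.0227739
italian: (51/170) × (31/51) × (8/51) × (5/51) × (19/51) ≈ 0.00104476
portuguese: (35/170) × (19/35) × (14/35) × (27/35) × (14/35) ≈ 0.013795
P(catalan | x) = 0.0227739 / 0.03761366 ≈ 0.6055

0.6055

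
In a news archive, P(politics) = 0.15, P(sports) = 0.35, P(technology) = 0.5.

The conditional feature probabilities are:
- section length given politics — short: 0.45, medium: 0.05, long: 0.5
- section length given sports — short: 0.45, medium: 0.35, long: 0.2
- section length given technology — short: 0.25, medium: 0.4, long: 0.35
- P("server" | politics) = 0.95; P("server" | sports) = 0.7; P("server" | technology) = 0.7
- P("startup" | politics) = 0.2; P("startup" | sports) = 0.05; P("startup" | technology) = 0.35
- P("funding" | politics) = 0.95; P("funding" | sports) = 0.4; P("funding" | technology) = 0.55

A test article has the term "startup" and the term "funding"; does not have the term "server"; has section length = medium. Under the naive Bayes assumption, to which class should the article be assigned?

technology

politics: 0.15 × 0.05 × (1−0.95) × 0.2 × 0.95 = 0.00007125
sports: 0.35 × 0.35 × (1−0.7) × 0.05 × 0.4 = 0.000735
technology: 0.5 × 0.4 × (1−0.7) × 0.35 × 0.55 = 0.01155
Highest score → technology.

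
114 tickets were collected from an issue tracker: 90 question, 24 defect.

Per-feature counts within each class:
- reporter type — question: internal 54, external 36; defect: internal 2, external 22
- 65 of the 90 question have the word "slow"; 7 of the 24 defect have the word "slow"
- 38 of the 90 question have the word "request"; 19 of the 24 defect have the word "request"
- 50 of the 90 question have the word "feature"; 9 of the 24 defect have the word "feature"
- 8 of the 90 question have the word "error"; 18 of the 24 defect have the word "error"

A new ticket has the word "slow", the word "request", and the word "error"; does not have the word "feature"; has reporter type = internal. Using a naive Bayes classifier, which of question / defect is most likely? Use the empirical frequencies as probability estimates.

question

question: (90/114) × (54/90) × (65/90) × (38/90) × (40/90) × (8/90) ≈ 0.00570645
defect: (24/114) × (2/24) × (7/24) × (19/24) × (15/24) × (18/24) ≈ 0.00189887
Highest score → question.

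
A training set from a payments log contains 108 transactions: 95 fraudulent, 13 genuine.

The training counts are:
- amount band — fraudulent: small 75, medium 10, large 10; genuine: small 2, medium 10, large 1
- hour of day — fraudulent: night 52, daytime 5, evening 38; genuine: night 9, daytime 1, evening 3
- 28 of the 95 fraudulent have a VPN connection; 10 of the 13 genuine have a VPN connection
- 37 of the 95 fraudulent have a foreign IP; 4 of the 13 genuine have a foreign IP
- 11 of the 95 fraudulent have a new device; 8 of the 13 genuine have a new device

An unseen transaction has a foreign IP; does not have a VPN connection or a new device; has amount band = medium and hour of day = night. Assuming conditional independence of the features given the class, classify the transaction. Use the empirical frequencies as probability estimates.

fraudulent: (95/108) × (10/95) × (52/95) × (67/95) × (37/95) × (84/95) ≈ 0.0123095
genuine: (13/108) × (10/13) × (9/13) × (3/13) × (4/13) × (5/13) ≈ 0.00175064
Highest score → fraudulent.

fraudulent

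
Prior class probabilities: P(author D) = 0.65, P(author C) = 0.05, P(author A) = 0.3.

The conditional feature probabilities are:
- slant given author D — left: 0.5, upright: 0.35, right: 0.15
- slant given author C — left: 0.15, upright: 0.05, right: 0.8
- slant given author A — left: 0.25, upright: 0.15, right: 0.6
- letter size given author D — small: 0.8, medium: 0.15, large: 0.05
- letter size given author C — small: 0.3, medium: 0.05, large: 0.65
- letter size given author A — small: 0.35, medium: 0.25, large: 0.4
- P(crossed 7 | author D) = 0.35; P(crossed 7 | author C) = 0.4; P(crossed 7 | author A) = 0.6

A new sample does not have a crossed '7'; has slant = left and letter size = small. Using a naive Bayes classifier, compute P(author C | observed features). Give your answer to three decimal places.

0.007

author D: 0.65 × 0.5 × 0.8 × (1−0.35) = 0.169
author C: 0.05 × 0.15 × 0.3 × (1−0.4) = 0.00135
author A: 0.3 × 0.25 × 0.35 × (1−0.6) = 0.0105
P(author C | x) = 0.00135 / 0.18085 ≈ 0.007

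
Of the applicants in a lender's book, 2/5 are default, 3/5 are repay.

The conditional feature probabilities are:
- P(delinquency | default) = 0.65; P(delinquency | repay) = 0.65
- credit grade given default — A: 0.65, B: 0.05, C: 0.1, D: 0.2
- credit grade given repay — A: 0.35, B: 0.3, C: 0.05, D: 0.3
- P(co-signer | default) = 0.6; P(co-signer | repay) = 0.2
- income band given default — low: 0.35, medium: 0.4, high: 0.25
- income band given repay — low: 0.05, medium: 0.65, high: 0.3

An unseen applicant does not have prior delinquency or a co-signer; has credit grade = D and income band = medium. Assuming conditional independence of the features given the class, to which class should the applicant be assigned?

default: 0.4 × (1−0.65) × 0.2 × (1−0.6) × 0.4 = 0.00448
repay: 0.6 × (1−0.65) × 0.3 × (1−0.2) × 0.65 = 0.03276
Highest score → repay.

repay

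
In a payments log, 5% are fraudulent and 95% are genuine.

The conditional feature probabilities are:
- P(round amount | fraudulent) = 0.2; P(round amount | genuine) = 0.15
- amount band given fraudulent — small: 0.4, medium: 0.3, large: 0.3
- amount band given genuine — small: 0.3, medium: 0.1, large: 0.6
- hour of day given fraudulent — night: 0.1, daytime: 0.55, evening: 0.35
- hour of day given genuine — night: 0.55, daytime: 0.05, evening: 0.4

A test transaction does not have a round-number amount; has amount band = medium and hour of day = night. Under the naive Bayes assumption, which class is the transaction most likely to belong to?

genuine

fraudulent: 0.05 × (1−0.2) × 0.3 × 0.1 = 0.0012
genuine: 0.95 × (1−0.15) × 0.1 × 0.55 = 0.0444125
Highest score → genuine.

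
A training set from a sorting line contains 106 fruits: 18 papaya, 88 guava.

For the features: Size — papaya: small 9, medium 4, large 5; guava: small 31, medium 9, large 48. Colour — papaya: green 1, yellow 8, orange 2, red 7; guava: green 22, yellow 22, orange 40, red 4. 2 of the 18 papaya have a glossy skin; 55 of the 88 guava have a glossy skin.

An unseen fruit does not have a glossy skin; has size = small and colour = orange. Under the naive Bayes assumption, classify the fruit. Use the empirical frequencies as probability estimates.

papaya: (18/106) × (9/18) × (2/18) × (16/18) ≈ 0.00838574
guava: (88/106) × (31/88) × (40/88) × (33/88) ≈ 0.0498499
Highest score → guava.

guava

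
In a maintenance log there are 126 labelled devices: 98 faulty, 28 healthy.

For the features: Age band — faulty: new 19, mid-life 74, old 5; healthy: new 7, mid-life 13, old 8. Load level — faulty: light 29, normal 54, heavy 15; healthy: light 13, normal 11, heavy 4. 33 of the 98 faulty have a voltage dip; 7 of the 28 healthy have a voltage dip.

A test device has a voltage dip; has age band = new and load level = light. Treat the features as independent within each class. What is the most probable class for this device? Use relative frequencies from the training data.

faulty

faulty: (98/126) × (19/98) × (29/98) × (33/98) ≈ 0.015026
healthy: (28/126) × (7/28) × (13/28) × (7/28) ≈ 0.00644841
Highest score → faulty.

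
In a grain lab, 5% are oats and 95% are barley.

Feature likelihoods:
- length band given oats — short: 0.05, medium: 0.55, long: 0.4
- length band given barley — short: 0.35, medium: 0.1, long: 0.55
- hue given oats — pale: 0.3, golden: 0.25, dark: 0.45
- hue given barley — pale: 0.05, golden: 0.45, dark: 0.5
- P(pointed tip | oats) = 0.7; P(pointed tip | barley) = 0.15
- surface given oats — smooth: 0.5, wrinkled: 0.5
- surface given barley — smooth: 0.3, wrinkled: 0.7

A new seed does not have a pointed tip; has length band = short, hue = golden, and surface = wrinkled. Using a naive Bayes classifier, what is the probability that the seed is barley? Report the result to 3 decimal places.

oats: 0.05 × 0.05 × 0.25 × (1−0.7) × 0.5 = 0.00009375
barley: 0.95 × 0.35 × 0.45 × (1−0.15) × 0.7 = 0.089026875
P(barley | x) = 0.089026875 / 0.089120625 ≈ 0.999

0.999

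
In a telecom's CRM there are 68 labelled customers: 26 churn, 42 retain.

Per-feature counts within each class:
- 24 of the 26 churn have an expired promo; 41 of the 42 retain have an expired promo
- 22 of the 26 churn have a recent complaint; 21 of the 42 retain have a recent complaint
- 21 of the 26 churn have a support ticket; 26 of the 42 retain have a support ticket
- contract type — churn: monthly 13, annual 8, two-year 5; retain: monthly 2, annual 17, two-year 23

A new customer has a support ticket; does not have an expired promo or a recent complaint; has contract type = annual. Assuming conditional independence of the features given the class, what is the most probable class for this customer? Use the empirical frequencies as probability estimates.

churn: (26/68) × (2/26) × (4/26) × (21/26) × (8/26) ≈ 0.00112453
retain: (42/68) × (1/42) × (21/42) × (26/42) × (17/42) ≈ 0.0018424
Highest score → retain.

retain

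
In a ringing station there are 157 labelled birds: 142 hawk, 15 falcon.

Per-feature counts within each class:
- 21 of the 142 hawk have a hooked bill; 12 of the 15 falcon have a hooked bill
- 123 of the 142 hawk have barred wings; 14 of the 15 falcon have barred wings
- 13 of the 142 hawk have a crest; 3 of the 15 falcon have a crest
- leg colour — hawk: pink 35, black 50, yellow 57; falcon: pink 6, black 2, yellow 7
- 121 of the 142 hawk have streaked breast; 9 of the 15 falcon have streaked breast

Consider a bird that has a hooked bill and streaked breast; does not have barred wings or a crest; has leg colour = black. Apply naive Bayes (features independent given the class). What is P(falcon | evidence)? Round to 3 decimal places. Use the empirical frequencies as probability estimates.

0.063

hawk: (142/157) × (21/142) × (19/142) × (129/142) × (50/142) × (121/142) ≈ 0.00487826
falcon: (15/157) × (12/15) × (1/15) × (12/15) × (2/15) × (9/15) ≈ 0.000326115
P(falcon | x) = 0.000326115 / 0.005204375 ≈ 0.063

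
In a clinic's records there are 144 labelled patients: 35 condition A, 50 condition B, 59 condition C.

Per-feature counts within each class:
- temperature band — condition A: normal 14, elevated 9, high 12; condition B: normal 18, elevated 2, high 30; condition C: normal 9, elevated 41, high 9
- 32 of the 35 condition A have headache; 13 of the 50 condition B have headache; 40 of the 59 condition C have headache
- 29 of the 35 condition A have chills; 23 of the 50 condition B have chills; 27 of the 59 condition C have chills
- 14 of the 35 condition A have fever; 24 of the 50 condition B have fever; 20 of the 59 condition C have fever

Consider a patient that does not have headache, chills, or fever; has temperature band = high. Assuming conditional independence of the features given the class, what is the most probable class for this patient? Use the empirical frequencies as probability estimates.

condition A: (35/144) × (12/35) × (3/35) × (6/35) × (21/35) ≈ 0.000734694
condition B: (50/144) × (30/50) × (37/50) × (27/50) × (26/50) = 0.04329
condition C: (59/144) × (9/59) × (19/59) × (32/59) × (39/59) ≈ 0.00721593
Highest score → condition B.

condition B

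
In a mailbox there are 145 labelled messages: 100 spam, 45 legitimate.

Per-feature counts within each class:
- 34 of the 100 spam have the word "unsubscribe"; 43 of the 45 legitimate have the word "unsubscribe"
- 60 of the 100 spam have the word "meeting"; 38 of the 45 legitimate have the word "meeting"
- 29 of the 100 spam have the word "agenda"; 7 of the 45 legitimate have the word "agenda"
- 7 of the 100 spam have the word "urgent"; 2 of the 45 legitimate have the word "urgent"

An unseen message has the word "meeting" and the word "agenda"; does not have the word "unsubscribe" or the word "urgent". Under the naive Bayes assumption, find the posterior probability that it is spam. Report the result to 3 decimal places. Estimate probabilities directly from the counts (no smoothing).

0.977

spam: (100/145) × (66/100) × (60/100) × (29/100) × (93/100) = 0.073656
legitimate: (45/145) × (2/45) × (38/45) × (7/45) × (43/45) ≈ 0.00173131
P(spam | x) = 0.073656 / 0.07538731 ≈ 0.977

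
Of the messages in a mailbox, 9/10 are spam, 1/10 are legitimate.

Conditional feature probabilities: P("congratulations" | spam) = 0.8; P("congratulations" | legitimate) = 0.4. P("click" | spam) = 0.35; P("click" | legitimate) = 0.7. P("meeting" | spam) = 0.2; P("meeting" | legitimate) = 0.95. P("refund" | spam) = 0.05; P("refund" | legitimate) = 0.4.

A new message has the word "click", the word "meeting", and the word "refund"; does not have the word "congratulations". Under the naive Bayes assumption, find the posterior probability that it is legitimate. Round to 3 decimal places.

spam: 0.9 × (1−0.8) × 0.35 × 0.2 × 0.05 = 0.00063
legitimate: 0.1 × (1−0.4) × 0.7 × 0.95 × 0.4 = 0.01596
P(legitimate | x) = 0.01596 / 0.01659 ≈ 0.962

0.962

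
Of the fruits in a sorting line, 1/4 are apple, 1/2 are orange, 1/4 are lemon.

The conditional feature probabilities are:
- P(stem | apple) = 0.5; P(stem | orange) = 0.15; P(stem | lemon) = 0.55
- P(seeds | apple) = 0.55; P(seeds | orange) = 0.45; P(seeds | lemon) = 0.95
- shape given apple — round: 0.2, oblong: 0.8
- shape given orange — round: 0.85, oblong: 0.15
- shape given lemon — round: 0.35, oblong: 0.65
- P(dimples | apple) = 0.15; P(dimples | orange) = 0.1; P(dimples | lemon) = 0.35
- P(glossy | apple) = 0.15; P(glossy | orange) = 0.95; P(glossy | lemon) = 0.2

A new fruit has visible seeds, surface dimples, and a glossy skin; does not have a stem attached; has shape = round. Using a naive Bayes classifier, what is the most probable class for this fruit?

apple: 0.25 × (1−0.5) × 0.55 × 0.2 × 0.15 × 0.15 = 0.000309375
orange: 0.5 × (1−0.15) × 0.45 × 0.85 × 0.1 × 0.95 = 0.0154434375
lemon: 0.25 × (1−0.55) × 0.95 × 0.35 × 0.35 × 0.2 = 0.0026184375
Highest score → orange.

orange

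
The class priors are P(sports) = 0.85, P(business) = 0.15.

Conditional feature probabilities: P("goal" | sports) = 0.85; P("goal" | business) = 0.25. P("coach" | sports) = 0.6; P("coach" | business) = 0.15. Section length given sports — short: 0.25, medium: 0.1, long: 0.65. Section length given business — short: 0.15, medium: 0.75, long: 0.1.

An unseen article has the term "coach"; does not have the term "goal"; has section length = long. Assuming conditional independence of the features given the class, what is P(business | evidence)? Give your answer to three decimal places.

0.033

sports: 0.85 × (1−0.85) × 0.6 × 0.65 = 0.049725
business: 0.15 × (1−0.25) × 0.15 × 0.1 = 0.0016875
P(business | x) = 0.0016875 / 0.0514125 ≈ 0.033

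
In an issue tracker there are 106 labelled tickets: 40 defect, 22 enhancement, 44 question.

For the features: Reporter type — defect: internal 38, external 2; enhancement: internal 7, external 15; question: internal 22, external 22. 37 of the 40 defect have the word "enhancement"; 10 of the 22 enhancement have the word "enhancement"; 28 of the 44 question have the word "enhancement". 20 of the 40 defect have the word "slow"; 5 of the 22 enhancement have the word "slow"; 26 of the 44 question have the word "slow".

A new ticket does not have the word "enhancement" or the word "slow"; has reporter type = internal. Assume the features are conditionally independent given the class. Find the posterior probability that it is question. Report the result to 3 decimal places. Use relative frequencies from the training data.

0.428

defect: (40/106) × (38/40) × (3/40) × (20/40) ≈ 0.0134434
enhancement: (22/106) × (7/22) × (12/22) × (17/22) ≈ 0.0278341
question: (44/106) × (22/44) × (16/44) × (18/44) ≈ 0.0308748
P(question | x) = 0.0308748 / 0.0721523 ≈ 0.428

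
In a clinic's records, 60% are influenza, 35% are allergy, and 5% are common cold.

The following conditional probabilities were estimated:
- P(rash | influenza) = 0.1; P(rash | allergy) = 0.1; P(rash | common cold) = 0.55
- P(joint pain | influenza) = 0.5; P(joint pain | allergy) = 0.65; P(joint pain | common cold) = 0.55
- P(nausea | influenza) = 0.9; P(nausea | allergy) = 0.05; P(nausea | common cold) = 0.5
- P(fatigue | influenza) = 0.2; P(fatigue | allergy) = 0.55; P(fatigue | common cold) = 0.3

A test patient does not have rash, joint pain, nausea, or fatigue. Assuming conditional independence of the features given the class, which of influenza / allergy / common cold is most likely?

allergy

influenza: 0.6 × (1−0.1) × (1−0.5) × (1−0.9) × (1−0.2) = 0.0216
allergy: 0.35 × (1−0.1) × (1−0.65) × (1−0.05) × (1−0.55) = 0.047131875
common cold: 0.05 × (1−0.55) × (1−0.55) × (1−0.5) × (1−0.3) = 0.00354375
Highest score → allergy.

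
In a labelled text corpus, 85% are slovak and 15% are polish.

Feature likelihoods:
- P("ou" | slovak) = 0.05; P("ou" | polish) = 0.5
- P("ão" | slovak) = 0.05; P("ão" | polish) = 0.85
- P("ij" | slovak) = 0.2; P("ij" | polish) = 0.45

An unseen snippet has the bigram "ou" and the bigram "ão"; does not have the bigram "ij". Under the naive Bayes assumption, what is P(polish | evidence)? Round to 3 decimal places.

slovak: 0.85 × 0.05 × 0.05 × (1−0.2) = 0.0017
polish: 0.15 × 0.5 × 0.85 × (1−0.45) = 0.0350625
P(polish | x) = 0.0350625 / 0.0367625 ≈ 0.954

0.954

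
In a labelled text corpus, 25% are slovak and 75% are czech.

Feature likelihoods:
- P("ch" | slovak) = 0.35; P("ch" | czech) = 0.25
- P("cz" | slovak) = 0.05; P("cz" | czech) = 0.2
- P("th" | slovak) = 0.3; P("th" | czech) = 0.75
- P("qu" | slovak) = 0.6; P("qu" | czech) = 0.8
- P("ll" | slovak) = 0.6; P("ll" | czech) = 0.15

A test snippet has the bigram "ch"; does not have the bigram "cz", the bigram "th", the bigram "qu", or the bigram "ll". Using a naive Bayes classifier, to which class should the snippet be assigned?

slovak

slovak: 0.25 × 0.35 × (1−0.05) × (1−0.3) × (1−0.6) × (1−0.6) = 0.00931
czech: 0.75 × 0.25 × (1−0.2) × (1−0.75) × (1−0.8) × (1−0.15) = 0.006375
Highest score → slovak.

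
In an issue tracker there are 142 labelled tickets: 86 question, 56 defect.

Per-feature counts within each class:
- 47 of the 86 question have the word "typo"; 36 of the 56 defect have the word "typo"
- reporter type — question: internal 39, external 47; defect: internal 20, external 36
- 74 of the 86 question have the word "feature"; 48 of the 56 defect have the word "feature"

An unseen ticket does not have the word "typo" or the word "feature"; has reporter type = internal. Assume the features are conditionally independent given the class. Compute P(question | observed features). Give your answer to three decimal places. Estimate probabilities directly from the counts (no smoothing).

0.707

question: (86/142) × (39/86) × (39/86) × (12/86) ≈ 0.017379
defect: (56/142) × (20/56) × (20/56) × (8/56) ≈ 0.00718597
P(question | x) = 0.017379 / 0.02456497 ≈ 0.707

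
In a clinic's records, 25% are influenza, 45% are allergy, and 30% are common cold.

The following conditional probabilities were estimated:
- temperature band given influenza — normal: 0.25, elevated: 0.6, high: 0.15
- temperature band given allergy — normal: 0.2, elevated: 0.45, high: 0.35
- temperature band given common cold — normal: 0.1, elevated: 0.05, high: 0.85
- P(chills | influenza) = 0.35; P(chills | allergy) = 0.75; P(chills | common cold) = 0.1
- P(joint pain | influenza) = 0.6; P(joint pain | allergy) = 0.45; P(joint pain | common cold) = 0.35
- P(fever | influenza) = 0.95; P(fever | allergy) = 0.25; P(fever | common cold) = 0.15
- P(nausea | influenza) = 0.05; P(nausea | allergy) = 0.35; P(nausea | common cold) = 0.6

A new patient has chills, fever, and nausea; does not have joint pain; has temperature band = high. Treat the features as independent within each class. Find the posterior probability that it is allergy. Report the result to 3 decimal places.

0.766

influenza: 0.25 × 0.15 × 0.35 × (1−0.6) × 0.95 × 0.05 = 0.000249375
allergy: 0.45 × 0.35 × 0.75 × (1−0.45) × 0.25 × 0.35 = 0.005684765625
common cold: 0.3 × 0.85 × 0.1 × (1−0.35) × 0.15 × 0.6 = 0.00149175
P(allergy | x) = 0.005684765625 / 0.007425890625 ≈ 0.766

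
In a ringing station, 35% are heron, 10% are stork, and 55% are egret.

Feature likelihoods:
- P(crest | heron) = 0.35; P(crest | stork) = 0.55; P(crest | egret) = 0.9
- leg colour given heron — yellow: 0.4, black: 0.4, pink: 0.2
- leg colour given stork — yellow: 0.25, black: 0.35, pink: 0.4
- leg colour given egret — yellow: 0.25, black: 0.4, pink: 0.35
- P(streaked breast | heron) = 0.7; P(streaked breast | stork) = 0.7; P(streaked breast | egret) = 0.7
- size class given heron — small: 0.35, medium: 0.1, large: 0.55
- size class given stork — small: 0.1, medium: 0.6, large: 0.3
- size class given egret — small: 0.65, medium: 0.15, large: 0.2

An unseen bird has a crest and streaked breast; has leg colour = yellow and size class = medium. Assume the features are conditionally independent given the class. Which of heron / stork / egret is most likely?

heron: 0.35 × 0.35 × 0.4 × 0.7 × 0.1 = 0.00343
stork: 0.1 × 0.55 × 0.25 × 0.7 × 0.6 = 0.005775
egret: 0.55 × 0.9 × 0.25 × 0.7 × 0.15 = 0.01299375
Highest score → egret.

egret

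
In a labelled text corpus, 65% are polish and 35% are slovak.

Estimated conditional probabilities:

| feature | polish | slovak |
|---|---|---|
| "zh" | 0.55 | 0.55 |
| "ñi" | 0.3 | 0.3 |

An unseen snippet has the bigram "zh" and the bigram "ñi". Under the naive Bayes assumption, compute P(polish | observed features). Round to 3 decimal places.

polish: 0.65 × 0.55 × 0.3 = 0.10725
slovak: 0.35 × 0.55 × 0.3 = 0.05775
P(polish | x) = 0.10725 / 0.165 ≈ 0.650

0.650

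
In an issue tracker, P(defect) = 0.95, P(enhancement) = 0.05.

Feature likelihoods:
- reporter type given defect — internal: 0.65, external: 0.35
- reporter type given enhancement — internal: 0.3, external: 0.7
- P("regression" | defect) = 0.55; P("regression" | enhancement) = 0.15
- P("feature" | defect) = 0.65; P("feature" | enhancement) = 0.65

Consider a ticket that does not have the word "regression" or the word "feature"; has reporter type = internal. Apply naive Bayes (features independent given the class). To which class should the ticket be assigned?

defect: 0.95 × 0.65 × (1−0.55) × (1−0.65) = 0.09725625
enhancement: 0.05 × 0.3 × (1−0.15) × (1−0.65) = 0.0044625
Highest score → defect.

defect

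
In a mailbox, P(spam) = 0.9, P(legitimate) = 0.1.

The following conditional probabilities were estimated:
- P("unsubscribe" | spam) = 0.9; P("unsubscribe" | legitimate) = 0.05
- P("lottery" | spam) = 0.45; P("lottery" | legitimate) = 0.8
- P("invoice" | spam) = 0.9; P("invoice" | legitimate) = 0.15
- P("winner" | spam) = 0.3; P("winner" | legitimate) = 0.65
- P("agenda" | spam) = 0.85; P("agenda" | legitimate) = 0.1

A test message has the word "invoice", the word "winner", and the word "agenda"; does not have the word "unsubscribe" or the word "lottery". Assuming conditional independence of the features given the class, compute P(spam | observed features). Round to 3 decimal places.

spam: 0.9 × (1−0.9) × (1−0.45) × 0.9 × 0.3 × 0.85 = 0.01136025
legitimate: 0.1 × (1−0.05) × (1−0.8) × 0.15 × 0.65 × 0.1 = 0.00018525
P(spam | x) = 0.01136025 / 0.0115455 ≈ 0.984

0.984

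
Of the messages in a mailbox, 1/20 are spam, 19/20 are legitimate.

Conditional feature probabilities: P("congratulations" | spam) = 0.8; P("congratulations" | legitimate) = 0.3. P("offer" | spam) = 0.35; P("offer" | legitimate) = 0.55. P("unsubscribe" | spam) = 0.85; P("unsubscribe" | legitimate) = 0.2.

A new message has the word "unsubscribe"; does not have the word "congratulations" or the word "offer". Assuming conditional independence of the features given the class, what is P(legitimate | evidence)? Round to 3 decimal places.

0.915

spam: 0.05 × (1−0.8) × (1−0.35) × 0.85 = 0.005525
legitimate: 0.95 × (1−0.3) × (1−0.55) × 0.2 = 0.05985
P(legitimate | x) = 0.05985 / 0.065375 ≈ 0.915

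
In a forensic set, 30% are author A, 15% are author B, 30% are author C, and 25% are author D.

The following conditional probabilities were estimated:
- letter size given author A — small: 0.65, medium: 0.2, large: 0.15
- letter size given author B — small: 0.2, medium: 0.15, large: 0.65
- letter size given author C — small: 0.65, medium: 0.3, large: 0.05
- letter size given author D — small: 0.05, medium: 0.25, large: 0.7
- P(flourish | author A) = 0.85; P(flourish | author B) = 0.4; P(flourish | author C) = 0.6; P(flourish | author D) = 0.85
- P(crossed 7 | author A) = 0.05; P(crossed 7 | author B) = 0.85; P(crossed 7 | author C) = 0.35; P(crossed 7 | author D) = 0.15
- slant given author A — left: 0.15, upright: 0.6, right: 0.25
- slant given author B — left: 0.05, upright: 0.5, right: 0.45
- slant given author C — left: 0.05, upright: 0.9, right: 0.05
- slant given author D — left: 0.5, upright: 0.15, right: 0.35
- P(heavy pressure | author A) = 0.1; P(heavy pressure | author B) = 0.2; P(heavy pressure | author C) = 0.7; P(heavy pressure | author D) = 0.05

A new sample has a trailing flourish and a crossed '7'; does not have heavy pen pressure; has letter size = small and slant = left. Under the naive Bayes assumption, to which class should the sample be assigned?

author A

author A: 0.3 × 0.65 × 0.85 × 0.05 × 0.15 × (1−0.1) = 0.0011188125
author B: 0.15 × 0.2 × 0.4 × 0.85 × 0.05 × (1−0.2) = 0.000408
author C: 0.3 × 0.65 × 0.6 × 0.35 × 0.05 × (1−0.7) = 0.00061425
author D: 0.25 × 0.05 × 0.85 × 0.15 × 0.5 × (1−0.05) = 0.00075703125
Highest score → author A.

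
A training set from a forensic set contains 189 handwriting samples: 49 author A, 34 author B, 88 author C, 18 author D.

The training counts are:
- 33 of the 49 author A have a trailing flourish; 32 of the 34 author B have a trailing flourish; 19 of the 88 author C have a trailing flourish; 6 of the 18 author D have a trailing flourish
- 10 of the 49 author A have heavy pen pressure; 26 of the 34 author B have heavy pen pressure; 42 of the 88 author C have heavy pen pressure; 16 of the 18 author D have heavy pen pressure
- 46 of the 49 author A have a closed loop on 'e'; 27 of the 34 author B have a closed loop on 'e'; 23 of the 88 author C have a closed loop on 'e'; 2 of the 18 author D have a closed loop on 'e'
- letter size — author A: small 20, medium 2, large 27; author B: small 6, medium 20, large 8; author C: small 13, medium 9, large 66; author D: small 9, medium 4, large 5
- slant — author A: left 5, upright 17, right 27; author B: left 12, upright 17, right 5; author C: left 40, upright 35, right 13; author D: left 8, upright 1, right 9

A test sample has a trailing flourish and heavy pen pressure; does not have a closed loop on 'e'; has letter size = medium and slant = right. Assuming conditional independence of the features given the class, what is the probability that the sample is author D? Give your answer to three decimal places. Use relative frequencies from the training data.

author A: (49/189) × (33/49) × (10/49) × (3/49) × (2/49) × (27/49) ≈ 0.0000490662
author B: (34/189) × (32/34) × (26/34) × (7/34) × (20/34) × (5/34) ≈ 0.00230592
author C: (88/189) × (19/88) × (42/88) × (65/88) × (9/88) × (13/88) ≈ 0.000535439
author D: (18/189) × (6/18) × (16/18) × (16/18) × (4/18) × (9/18) ≈ 0.00278703
P(author D | x) = 0.00278703 / 0.0056774552 ≈ 0.491

0.491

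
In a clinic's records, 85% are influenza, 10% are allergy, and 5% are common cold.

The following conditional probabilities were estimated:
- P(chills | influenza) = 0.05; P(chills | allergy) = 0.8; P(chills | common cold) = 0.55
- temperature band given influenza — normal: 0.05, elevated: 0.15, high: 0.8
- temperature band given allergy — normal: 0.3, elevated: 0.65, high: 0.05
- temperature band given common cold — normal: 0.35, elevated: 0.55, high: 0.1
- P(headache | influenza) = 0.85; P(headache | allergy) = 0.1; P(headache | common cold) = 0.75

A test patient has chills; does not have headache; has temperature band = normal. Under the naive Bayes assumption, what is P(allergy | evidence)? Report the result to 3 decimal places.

influenza: 0.85 × 0.05 × 0.05 × (1−0.85) = 0.00031875
allergy: 0.1 × 0.8 × 0.3 × (1−0.1) = 0.0216
common cold: 0.05 × 0.55 × 0.35 × (1−0.75) = 0.00240625
P(allergy | x) = 0.0216 / 0.024325 ≈ 0.888

0.888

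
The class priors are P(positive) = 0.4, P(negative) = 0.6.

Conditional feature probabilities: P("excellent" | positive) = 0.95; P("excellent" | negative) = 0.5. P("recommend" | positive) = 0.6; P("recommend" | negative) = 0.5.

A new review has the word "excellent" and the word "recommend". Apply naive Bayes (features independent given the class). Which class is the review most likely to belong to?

positive: 0.4 × 0.95 × 0.6 = 0.228
negative: 0.6 × 0.5 × 0.5 = 0.15
Highest score → positive.

positive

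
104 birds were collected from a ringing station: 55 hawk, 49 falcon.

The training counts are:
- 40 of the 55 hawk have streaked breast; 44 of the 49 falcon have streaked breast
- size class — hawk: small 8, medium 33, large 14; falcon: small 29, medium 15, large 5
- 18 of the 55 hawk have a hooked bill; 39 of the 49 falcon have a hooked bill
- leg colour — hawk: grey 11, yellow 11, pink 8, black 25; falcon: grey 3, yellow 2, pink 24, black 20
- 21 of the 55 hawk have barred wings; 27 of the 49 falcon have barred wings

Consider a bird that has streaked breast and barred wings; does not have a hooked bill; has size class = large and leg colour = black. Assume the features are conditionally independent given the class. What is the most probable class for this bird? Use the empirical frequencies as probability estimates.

hawk

hawk: (55/104) × (40/55) × (14/55) × (37/55) × (25/55) × (21/55) ≈ 0.0114305
falcon: (49/104) × (44/49) × (5/49) × (10/49) × (20/49) × (27/49) ≈ 0.00198152
Highest score → hawk.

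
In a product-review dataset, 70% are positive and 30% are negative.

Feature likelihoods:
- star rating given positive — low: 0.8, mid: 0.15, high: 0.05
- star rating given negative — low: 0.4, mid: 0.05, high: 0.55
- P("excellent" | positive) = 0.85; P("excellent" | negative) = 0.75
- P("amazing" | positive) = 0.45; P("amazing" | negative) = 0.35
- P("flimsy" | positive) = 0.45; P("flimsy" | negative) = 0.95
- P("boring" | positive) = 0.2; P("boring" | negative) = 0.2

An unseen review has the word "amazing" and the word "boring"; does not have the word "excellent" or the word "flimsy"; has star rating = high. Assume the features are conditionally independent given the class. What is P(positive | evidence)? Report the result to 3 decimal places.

0.643

positive: 0.7 × 0.05 × (1−0.85) × 0.45 × (1−0.45) × 0.2 = 0.000259875
negative: 0.3 × 0.55 × (1−0.75) × 0.35 × (1−0.95) × 0.2 = 0.000144375
P(positive | x) = 0.000259875 / 0.00040425 ≈ 0.643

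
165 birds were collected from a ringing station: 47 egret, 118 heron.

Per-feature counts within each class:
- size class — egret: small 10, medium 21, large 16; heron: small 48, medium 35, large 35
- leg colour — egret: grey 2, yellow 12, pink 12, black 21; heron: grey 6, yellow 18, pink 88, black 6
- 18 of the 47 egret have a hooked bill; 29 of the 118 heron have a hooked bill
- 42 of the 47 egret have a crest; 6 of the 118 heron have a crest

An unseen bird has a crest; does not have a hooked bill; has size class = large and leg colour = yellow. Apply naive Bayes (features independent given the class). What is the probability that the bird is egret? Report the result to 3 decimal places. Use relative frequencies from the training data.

0.917

egret: (47/165) × (16/47) × (12/47) × (29/47) × (42/47) ≈ 0.0136512
heron: (118/165) × (35/118) × (18/118) × (89/118) × (6/118) ≈ 0.00124094
P(egret | x) = 0.0136512 / 0.01489214 ≈ 0.917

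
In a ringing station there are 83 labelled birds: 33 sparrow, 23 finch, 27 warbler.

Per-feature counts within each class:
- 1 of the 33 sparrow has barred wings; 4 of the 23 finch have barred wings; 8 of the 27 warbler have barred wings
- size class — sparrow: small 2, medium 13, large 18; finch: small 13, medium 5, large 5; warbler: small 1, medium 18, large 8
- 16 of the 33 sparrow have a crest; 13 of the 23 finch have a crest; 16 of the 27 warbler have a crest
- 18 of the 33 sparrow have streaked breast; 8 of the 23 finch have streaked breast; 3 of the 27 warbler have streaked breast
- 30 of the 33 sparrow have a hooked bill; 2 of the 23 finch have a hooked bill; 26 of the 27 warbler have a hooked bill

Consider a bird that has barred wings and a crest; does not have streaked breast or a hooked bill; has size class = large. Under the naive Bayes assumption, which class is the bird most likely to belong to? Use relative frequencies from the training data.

sparrow: (33/83) × (1/33) × (18/33) × (16/33) × (15/33) × (3/33) ≈ 0.000131665
finch: (23/83) × (4/23) × (5/23) × (13/23) × (15/23) × (21/23) ≈ 0.0035261
warbler: (27/83) × (8/27) × (8/27) × (16/27) × (24/27) × (1/27) ≈ 0.000557158
Highest score → finch.

finch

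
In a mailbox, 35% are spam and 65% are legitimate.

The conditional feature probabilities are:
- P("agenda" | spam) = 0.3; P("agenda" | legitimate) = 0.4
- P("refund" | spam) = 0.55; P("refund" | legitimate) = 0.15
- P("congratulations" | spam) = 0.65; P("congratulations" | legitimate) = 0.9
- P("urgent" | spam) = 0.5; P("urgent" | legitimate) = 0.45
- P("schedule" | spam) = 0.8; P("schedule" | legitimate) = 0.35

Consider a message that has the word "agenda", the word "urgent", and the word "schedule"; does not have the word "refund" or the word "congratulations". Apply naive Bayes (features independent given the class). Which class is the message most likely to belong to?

spam: 0.35 × 0.3 × (1−0.55) × (1−0.65) × 0.5 × 0.8 = 0.006615
legitimate: 0.65 × 0.4 × (1−0.15) × (1−0.9) × 0.45 × 0.35 = 0.00348075
Highest score → spam.

spam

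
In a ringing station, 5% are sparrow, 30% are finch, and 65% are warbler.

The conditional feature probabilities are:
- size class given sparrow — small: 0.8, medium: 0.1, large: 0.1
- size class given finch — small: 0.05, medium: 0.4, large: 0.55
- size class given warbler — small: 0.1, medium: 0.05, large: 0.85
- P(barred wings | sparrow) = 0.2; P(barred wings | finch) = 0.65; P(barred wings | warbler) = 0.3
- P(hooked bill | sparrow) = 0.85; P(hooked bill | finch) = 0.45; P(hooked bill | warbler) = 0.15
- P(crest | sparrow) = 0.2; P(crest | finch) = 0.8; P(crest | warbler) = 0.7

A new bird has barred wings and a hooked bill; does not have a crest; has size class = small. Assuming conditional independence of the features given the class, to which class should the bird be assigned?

sparrow

sparrow: 0.05 × 0.8 × 0.2 × 0.85 × (1−0.2) = 0.00544
finch: 0.3 × 0.05 × 0.65 × 0.45 × (1−0.8) = 0.0008775
warbler: 0.65 × 0.1 × 0.3 × 0.15 × (1−0.7) = 0.0008775
Highest score → sparrow.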